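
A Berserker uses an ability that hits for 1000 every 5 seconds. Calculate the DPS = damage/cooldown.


DPS = damage / cooldown
= 1000 / 5
= 200.00

200.00 DPS


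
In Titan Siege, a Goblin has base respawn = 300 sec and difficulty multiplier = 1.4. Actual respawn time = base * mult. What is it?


Respawn time = base * multiplier
= 300 * 1.4
= 420.0 seconds

420.0 seconds


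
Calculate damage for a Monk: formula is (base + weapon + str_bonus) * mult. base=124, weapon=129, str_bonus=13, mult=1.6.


Sum base + weapon + str = 124 + 129 + 13 = 266
Multiply by 1.6:
266 * 1.6 = 425.6

425.6 damage


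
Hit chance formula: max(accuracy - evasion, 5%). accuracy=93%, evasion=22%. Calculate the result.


accuracy - evasion = 93 - 22 = 71
Apply floor: max(71, 5) = 71
Hit chance = 71%

71%


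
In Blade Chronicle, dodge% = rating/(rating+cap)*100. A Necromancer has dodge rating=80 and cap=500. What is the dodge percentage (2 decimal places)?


dodge% = 80 / (80 + 500) * 100
= 80 / 580 * 100
= 0.137931 * 100
= 13.79%

13.79%


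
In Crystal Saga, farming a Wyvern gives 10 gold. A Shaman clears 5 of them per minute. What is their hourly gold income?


Gold per minute = 10 * 5 = 50
Gold per hour = 50 * 60 = 3000

3000 gold/hour


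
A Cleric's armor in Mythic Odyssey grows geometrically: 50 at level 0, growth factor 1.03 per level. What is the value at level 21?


value = base * growth^level
= 50 * 1.03^21
= 50 * 1.860295
= 93.01

93.01 armor


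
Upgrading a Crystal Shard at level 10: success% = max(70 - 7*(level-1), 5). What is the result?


raw_rate = 70 - 7 * (10 - 1)
= 70 - 7 * 9
= 70 - 63
= 7
Apply floor: max(7, 5) = 7%

7%


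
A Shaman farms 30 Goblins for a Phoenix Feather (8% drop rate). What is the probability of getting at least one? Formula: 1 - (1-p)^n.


P(at least one) = 1 - P(none) = 1 - (1-p)^n
p = 8/100 = 0.08
1 - p = 0.92
(1 - p)^30 = 0.92^30 = 0.081966
P(at least one) = 1 - 0.081966 = 0.9180

0.9180


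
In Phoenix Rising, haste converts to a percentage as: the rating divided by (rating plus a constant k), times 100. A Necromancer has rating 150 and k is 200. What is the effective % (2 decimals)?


effective% = rating / (rating + k) * 100
= 150 / (150 + 200) * 100
= 150 / 350 * 100
= 0.428571 * 100
= 42.86%

42.86%


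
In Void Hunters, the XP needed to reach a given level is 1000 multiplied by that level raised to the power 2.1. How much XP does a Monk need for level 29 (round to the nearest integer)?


XP = 1000 * level^2.1
Substitute level = 29:
XP = 1000 * 29^2.1
= 1000 * 1177.703
= 1177703

1177703 XP


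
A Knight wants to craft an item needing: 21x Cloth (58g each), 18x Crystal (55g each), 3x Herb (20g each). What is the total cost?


Cost breakdown:
  Cloth: 21 * 58 = 1218
  Crystal: 18 * 55 = 990
  Herb: 3 * 20 = 60
Total = 1218 + 990 + 60 = 2268

2268 gold


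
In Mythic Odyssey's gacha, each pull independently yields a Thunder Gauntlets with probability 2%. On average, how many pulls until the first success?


Expected pulls for a geometric distribution = 1/p = 100 / rate%
= 100 / 2
= 50.0

50.0 pulls


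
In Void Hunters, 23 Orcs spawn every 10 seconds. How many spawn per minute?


Spawns per minute = count * (60 / interval)
= 23 * (60 / 10)
= 23 * 6.0
= 138.0

138.0 per minute


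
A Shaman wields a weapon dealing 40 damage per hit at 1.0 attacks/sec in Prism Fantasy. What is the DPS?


DPS = damage * attack_speed
= 40 * 1.0
= 40.0

40.0 DPS


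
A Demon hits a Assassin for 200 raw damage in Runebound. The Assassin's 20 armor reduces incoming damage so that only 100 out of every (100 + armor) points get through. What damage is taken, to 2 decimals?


actual = 200 * 100 / (100 + 20)
= 200 * 100 / 120
= 20000 / 120
= 166.67

166.67 damage


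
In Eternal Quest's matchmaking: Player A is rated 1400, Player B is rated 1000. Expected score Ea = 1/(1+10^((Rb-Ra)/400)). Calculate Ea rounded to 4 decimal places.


Elo expected score: Ea = 1/(1 + 10^((Rb-Ra)/400))
Rb - Ra = 1000 - 1400 = -400
(Rb-Ra)/400 = -400/400 = -1.0
10^-1.0 = 0.1
Ea = 1/(1 + 0.1) = 1/1.1 = 0.9091

0.9091


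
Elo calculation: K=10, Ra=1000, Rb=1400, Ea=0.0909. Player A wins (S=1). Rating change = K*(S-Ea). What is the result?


Elo update: delta = K * (S - Ea), where S = 1 (wins)
S - Ea = 1 - 0.0909 = 0.9091
Rating change = 10 * 0.9091
= 9.09

9.09 rating points


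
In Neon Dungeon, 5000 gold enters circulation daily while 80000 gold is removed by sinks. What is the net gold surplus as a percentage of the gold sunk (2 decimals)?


Net gold = 5000 - 80000 = -75000
Inflation rate = net / sunk * 100 = -75000 / 80000 * 100
= -0.9375 * 100
= -93.75%

-93.75%


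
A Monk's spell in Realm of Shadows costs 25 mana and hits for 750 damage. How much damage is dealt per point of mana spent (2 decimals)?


Efficiency = damage / mana
= 750 / 25
= 30.00

30.00 dmg/mana


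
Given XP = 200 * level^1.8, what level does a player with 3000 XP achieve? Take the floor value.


XP = 200 * level^1.8, so level = (XP / 200)^(1/1.8)
= (3000 / 200)^(1/1.8)
= 15.0^0.5556
= 4.5018
Floor: level = 4

level 4


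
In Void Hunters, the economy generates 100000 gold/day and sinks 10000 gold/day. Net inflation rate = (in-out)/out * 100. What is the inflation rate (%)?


Net gold = 100000 - 10000 = 90000
Inflation rate = net / sunk * 100 = 90000 / 10000 * 100
= 9.0 * 100
= 900.00%

900.00%


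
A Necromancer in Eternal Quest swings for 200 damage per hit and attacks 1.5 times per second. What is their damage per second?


DPS = damage * attack_speed
= 200 * 1.5
= 300.0

300.0 DPS


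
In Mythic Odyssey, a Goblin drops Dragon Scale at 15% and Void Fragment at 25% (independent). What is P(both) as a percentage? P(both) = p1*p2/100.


For independent events, P(both) = P(A) * P(B)
= 15% * 25%
= 375 / 100 %
= 3.75%

3.75%


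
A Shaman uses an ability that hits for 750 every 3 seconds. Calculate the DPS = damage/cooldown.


DPS = damage / cooldown
= 750 / 3
= 250.00

250.00 DPS


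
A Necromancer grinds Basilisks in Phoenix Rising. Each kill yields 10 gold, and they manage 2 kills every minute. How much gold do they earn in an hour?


Gold per minute = 10 * 2 = 20
Gold per hour = 20 * 60 = 1200

1200 gold/hour


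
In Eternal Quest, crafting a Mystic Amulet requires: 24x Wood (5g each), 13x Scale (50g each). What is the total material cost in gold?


Cost breakdown:
  Wood: 24 * 5 = 120
  Scale: 13 * 50 = 650
Total = 120 + 650 = 770

770 gold


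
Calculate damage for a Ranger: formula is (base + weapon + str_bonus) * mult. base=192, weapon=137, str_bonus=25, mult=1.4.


Sum base + weapon + str = 192 + 137 + 25 = 354
Multiply by 1.4:
354 * 1.4 = 495.6

495.6 damage


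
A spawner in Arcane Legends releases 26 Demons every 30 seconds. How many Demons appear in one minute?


Spawns per minute = count * (60 / interval)
= 26 * (60 / 30)
= 26 * 2.0
= 52.0

52.0 per minute


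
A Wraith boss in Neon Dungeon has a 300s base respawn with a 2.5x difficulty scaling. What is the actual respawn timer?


Respawn time = base * multiplier
= 300 * 2.5
= 750.0 seconds

750.0 seconds


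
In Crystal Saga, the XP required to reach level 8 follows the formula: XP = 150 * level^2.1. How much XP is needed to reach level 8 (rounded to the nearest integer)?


XP = 150 * level^2.1
Substitute level = 8:
XP = 150 * 8^2.1
= 150 * 78.7932
= 11819

11819 XP


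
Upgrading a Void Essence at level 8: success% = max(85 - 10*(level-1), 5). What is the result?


raw_rate = 85 - 10 * (8 - 1)
= 85 - 10 * 7
= 85 - 70
= 15
Apply floor: max(15, 5) = 15%

15%


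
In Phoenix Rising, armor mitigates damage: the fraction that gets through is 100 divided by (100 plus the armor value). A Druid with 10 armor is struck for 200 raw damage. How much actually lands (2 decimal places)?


actual = 200 * 100 / (100 + 10)
= 200 * 100 / 110
= 20000 / 110
= 181.82

181.82 damage


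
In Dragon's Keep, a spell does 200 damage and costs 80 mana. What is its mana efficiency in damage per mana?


Efficiency = damage / mana
= 200 / 80
= 2.50

2.50 dmg/mana


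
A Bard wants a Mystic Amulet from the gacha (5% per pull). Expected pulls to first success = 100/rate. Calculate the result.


Expected pulls for a geometric distribution = 1/p = 100 / rate%
= 100 / 5
= 20.0

20.0 pulls


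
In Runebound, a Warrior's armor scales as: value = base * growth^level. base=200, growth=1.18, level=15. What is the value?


value = base * growth^level
= 200 * 1.18^15
= 200 * 11.973748
= 2394.75

2394.75 armor


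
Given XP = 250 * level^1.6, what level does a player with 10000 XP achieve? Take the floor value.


XP = 250 * level^1.6, so level = (XP / 250)^(1/1.6)
= (10000 / 250)^(1/1.6)
= 40.0^0.625
= 10.0297
Floor: level = 10

level 10


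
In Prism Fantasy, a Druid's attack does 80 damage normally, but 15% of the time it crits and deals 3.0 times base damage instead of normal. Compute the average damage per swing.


E[dmg] = base * (1 + crit_chance * (crit_mult - 1))
cc as decimal = 15/100 = 0.15
cm - 1 = 3.0 - 1 = 2.0
Bonus factor = 0.15 * 2.0 = 0.3
Total multiplier = 1 + 0.3 = 1.3
Expected damage = 80 * 1.3 = 104.00

104.00 damage


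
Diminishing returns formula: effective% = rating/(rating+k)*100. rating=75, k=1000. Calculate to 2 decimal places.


effective% = rating / (rating + k) * 100
= 75 / (75 + 1000) * 100
= 75 / 1075 * 100
= 0.069767 * 100
= 6.98%

6.98%


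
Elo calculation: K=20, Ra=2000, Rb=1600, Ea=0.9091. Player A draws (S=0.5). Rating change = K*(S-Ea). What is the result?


Elo update: delta = K * (S - Ea), where S = 0.5 (draws)
S - Ea = 0.5 - 0.9091 = -0.4091
Rating change = 20 * -0.4091
= -8.18

-8.18 rating points


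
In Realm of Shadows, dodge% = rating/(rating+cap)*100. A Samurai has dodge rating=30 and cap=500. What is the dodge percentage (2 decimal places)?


dodge% = 30 / (30 + 500) * 100
= 30 / 530 * 100
= 0.056604 * 100
= 5.66%

5.66%


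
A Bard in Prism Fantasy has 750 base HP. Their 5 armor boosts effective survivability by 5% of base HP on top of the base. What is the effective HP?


EHP = 750 * (1 + 5/100)
= 750 * (1 + 0.05)
= 750 * 1.05
= 787.5

787.5 EHP


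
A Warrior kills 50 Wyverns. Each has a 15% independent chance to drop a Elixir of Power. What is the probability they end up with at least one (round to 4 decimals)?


P(at least one) = 1 - P(none) = 1 - (1-p)^n
p = 15/100 = 0.15
1 - p = 0.85
(1 - p)^50 = 0.85^50 = 0.000296
P(at least one) = 1 - 0.000296 = 0.9997

0.9997


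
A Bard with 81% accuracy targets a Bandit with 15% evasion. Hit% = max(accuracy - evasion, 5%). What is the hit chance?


accuracy - evasion = 81 - 15 = 66
Apply floor: max(66, 5) = 66
Hit chance = 66%

66%


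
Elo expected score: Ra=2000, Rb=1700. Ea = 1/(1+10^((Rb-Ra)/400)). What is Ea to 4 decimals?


Elo expected score: Ea = 1/(1 + 10^((Rb-Ra)/400))
Rb - Ra = 1700 - 2000 = -300
(Rb-Ra)/400 = -300/400 = -0.75
10^-0.75 = 0.177828
Ea = 1/(1 + 0.177828) = 1/1.177828 = 0.8490

0.8490


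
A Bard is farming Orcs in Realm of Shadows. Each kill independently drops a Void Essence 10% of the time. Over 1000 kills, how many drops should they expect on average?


Expected drops = kills * (drop_rate / 100)
= 1000 * (10 / 100)
= 1000 * 0.1
= 100.0

100.0 drops


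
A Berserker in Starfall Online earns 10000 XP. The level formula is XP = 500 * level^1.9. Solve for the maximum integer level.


XP = 500 * level^1.9, so level = (XP / 500)^(1/1.9)
= (10000 / 500)^(1/1.9)
= 20.0^0.5263
= 4.839
Floor: level = 4

level 4


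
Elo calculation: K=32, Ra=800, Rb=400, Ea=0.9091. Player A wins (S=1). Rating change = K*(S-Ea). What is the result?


Elo update: delta = K * (S - Ea), where S = 1 (wins)
S - Ea = 1 - 0.9091 = 0.0909
Rating change = 32 * 0.0909
= 2.91

2.91 rating points


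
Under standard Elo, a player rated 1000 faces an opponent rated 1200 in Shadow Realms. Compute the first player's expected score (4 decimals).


Elo expected score: Ea = 1/(1 + 10^((Rb-Ra)/400))
Rb - Ra = 1200 - 1000 = 200
(Rb-Ra)/400 = 200/400 = 0.5
10^0.5 = 3.162278
Ea = 1/(1 + 3.162278) = 1/4.162278 = 0.2403

0.2403


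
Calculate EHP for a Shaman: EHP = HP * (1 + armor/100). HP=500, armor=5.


EHP = 500 * (1 + 5/100)
= 500 * (1 + 0.05)
= 500 * 1.05
= 525.0

525.0 EHP


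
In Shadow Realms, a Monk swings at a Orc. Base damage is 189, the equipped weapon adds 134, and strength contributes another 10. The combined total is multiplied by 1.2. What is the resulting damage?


Sum base + weapon + str = 189 + 134 + 10 = 333
Multiply by 1.2:
333 * 1.2 = 399.6

399.6 damage


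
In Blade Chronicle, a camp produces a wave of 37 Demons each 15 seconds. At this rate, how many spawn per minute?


Spawns per minute = count * (60 / interval)
= 37 * (60 / 15)
= 37 * 4.0
= 148.0

148.0 per minute


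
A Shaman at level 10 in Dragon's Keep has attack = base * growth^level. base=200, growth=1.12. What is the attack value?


value = base * growth^level
= 200 * 1.12^10
= 200 * 3.105848
= 621.17

621.17 attack


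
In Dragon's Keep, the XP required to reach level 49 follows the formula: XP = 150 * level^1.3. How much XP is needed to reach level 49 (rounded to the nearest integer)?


XP = 150 * level^1.3
Substitute level = 49:
XP = 150 * 49^1.3
= 150 * 157.4907
= 23624

23624 XP


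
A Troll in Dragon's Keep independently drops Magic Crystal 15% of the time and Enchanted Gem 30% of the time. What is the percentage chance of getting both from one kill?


For independent events, P(both) = P(A) * P(B)
= 15% * 30%
= 450 / 100 %
= 4.5%

4.5%


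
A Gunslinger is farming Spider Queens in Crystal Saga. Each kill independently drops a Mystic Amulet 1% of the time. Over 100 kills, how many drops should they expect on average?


Expected drops = kills * (drop_rate / 100)
= 100 * (1 / 100)
= 100 * 0.01
= 1.0

1.0 drops


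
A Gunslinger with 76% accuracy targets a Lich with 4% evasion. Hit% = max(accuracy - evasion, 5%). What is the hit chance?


accuracy - evasion = 76 - 4 = 72
Apply floor: max(72, 5) = 72
Hit chance = 72%

72%


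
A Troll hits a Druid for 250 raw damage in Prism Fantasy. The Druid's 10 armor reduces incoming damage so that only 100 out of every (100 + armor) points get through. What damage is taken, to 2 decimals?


actual = 250 * 100 / (100 + 10)
= 250 * 100 / 110
= 25000 / 110
= 227.27

227.27 damage


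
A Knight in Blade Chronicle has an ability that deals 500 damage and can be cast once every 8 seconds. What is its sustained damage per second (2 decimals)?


DPS = damage / cooldown
= 500 / 8
= 62.50

62.50 DPS


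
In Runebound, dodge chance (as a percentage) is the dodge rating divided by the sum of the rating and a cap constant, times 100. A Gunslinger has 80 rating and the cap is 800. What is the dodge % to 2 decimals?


dodge% = 80 / (80 + 800) * 100
= 80 / 880 * 100
= 0.090909 * 100
= 9.09%

9.09%


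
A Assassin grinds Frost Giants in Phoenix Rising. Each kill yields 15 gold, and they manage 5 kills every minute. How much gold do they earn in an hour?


Gold per minute = 15 * 5 = 75
Gold per hour = 75 * 60 = 4500

4500 gold/hour


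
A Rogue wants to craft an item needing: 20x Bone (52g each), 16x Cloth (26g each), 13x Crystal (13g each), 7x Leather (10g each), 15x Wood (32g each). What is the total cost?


Cost breakdown:
  Bone: 20 * 52 = 1040
  Cloth: 16 * 26 = 416
  Crystal: 13 * 13 = 169
  Leather: 7 * 10 = 70
  Wood: 15 * 32 = 480
Total = 1040 + 416 + 169 + 70 + 480 = 2175

2175 gold


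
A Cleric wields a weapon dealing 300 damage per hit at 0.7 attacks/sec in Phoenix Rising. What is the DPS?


DPS = damage * attack_speed
= 300 * 0.7
= 210.0

210.0 DPS


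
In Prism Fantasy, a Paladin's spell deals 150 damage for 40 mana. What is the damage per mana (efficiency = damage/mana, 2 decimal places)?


Efficiency = damage / mana
= 150 / 40
= 3.75

3.75 dmg/mana


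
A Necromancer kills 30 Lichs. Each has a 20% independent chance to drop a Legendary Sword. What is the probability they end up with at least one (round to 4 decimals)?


P(at least one) = 1 - P(none) = 1 - (1-p)^n
p = 20/100 = 0.2
1 - p = 0.8
(1 - p)^30 = 0.8^30 = 0.001238
P(at least one) = 1 - 0.001238 = 0.9988

0.9988


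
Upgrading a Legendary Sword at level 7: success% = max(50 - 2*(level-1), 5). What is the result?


raw_rate = 50 - 2 * (7 - 1)
= 50 - 2 * 6
= 50 - 12
= 38
Apply floor: max(38, 5) = 38%

38%


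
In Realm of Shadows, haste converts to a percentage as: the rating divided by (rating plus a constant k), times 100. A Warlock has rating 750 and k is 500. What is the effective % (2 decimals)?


effective% = rating / (rating + k) * 100
= 750 / (750 + 500) * 100
= 750 / 1250 * 100
= 0.6 * 100
= 60.00%

60.00%


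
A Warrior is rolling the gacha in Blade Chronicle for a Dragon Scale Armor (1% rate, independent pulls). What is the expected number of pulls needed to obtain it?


Expected pulls for a geometric distribution = 1/p = 100 / rate%
= 100 / 1
= 100.0

100.0 pulls


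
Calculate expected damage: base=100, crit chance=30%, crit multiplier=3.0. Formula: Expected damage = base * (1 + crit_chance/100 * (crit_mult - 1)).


E[dmg] = base * (1 + crit_chance * (crit_mult - 1))
cc as decimal = 30/100 = 0.3
cm - 1 = 3.0 - 1 = 2.0
Bonus factor = 0.3 * 2.0 = 0.6
Total multiplier = 1 + 0.6 = 1.6
Expected damage = 100 * 1.6 = 160.00

160.00 damage


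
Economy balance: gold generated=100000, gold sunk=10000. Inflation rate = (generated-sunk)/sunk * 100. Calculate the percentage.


Net gold = 100000 - 10000 = 90000
Inflation rate = net / sunk * 100 = 90000 / 10000 * 100
= 9.0 * 100
= 900.00%

900.00%


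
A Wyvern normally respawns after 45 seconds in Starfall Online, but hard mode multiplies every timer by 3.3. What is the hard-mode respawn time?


Respawn time = base * multiplier
= 45 * 3.3
= 148.5 seconds

148.5 seconds


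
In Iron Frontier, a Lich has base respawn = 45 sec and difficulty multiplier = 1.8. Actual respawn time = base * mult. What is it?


Respawn time = base * multiplier
= 45 * 1.8
= 81.0 seconds

81.0 seconds


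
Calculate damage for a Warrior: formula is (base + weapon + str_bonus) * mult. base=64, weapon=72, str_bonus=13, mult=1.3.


Sum base + weapon + str = 64 + 72 + 13 = 149
Multiply by 1.3:
149 * 1.3 = 193.7

193.7 damage


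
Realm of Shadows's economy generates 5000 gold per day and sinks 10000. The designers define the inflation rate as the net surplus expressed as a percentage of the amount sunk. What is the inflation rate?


Net gold = 5000 - 10000 = -5000
Inflation rate = net / sunk * 100 = -5000 / 10000 * 100
= -0.5 * 100
= -50.00%

-50.00%


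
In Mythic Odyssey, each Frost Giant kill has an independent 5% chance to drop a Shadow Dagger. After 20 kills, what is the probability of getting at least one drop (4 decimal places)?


P(at least one) = 1 - P(none) = 1 - (1-p)^n
p = 5/100 = 0.05
1 - p = 0.95
(1 - p)^20 = 0.95^20 = 0.358486
P(at least one) = 1 - 0.358486 = 0.6415

0.6415


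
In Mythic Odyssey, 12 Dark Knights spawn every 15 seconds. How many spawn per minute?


Spawns per minute = count * (60 / interval)
= 12 * (60 / 15)
= 12 * 4.0
= 48.0

48.0 per minute


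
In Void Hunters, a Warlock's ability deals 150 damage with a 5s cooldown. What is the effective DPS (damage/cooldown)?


DPS = damage / cooldown
= 150 / 5
= 30.00

30.00 DPS


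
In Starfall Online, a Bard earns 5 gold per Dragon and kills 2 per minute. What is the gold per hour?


Gold per minute = 5 * 2 = 10
Gold per hour = 10 * 60 = 600

600 gold/hour


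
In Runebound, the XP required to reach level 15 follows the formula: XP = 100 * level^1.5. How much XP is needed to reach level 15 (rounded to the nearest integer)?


XP = 100 * level^1.5
Substitute level = 15:
XP = 100 * 15^1.5
= 100 * 58.0948
= 5809

5809 XP


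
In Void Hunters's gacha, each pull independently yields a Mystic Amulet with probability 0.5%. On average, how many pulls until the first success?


Expected pulls for a geometric distribution = 1/p = 100 / rate%
= 100 / 0.5
= 200.0

200.0 pulls


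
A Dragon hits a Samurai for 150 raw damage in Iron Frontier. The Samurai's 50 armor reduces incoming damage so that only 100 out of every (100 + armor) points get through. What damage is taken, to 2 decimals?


actual = 150 * 100 / (100 + 50)
= 150 * 100 / 150
= 15000 / 150
= 100.00

100.00 damage


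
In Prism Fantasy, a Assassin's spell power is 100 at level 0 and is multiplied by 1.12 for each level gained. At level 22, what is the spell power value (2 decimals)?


value = base * growth^level
= 100 * 1.12^22
= 100 * 12.10031
= 1210.03

1210.03 spell power


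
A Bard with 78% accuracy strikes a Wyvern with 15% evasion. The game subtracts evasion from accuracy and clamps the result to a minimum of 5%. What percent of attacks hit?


accuracy - evasion = 78 - 15 = 63
Apply floor: max(63, 5) = 63
Hit chance = 63%

63%


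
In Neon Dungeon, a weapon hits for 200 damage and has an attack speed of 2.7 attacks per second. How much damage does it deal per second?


DPS = damage * attack_speed
= 200 * 2.7
= 540.0

540.0 DPS


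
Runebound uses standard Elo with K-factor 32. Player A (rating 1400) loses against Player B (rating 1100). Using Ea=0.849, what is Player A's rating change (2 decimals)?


Elo update: delta = K * (S - Ea), where S = 0 (loses)
S - Ea = 0 - 0.849 = -0.849
Rating change = 32 * -0.849
= -27.17

-27.17 rating points


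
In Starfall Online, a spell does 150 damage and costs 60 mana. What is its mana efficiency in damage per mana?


Efficiency = damage / mana
= 150 / 60
= 2.50

2.50 dmg/mana


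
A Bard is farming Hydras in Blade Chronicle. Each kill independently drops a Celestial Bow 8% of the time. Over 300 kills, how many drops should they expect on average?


Expected drops = kills * (drop_rate / 100)
= 300 * (8 / 100)
= 300 * 0.08
= 24.0

24.0 drops


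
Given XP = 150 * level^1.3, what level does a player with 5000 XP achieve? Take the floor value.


XP = 150 * level^1.3, so level = (XP / 150)^(1/1.3)
= (5000 / 150)^(1/1.3)
= 33.3333^0.7692
= 14.8404
Floor: level = 14

level 14


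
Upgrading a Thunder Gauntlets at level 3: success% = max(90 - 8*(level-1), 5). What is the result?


raw_rate = 90 - 8 * (3 - 1)
= 90 - 8 * 2
= 90 - 16
= 74
Apply floor: max(74, 5) = 74%

74%


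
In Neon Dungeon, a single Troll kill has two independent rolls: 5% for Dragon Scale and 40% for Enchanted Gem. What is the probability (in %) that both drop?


For independent events, P(both) = P(A) * P(B)
= 5% * 40%
= 200 / 100 %
= 2.0%

2.0%


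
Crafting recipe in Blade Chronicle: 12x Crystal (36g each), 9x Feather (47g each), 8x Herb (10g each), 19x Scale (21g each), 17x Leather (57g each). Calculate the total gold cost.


Cost breakdown:
  Crystal: 12 * 36 = 432
  Feather: 9 * 47 = 423
  Herb: 8 * 10 = 80
  Scale: 19 * 21 = 399
  Leather: 17 * 57 = 969
Total = 432 + 423 + 80 + 399 + 969 = 2303

2303 gold


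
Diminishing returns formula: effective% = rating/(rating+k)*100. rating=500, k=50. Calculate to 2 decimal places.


effective% = rating / (rating + k) * 100
= 500 / (500 + 50) * 100
= 500 / 550 * 100
= 0.909091 * 100
= 90.91%

90.91%


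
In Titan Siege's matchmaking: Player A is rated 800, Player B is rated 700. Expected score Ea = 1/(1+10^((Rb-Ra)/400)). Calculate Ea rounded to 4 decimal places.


Elo expected score: Ea = 1/(1 + 10^((Rb-Ra)/400))
Rb - Ra = 700 - 800 = -100
(Rb-Ra)/400 = -100/400 = -0.25
10^-0.25 = 0.562341
Ea = 1/(1 + 0.562341) = 1/1.562341 = 0.6401

0.6401


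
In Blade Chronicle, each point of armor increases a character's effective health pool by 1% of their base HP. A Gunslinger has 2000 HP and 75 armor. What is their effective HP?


EHP = 2000 * (1 + 75/100)
= 2000 * (1 + 0.75)
= 2000 * 1.75
= 3500.0

3500.0 EHP


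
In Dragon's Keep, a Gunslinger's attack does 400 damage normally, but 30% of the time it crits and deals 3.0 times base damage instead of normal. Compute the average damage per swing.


E[dmg] = base * (1 + crit_chance * (crit_mult - 1))
cc as decimal = 30/100 = 0.3
cm - 1 = 3.0 - 1 = 2.0
Bonus factor = 0.3 * 2.0 = 0.6
Total multiplier = 1 + 0.6 = 1.6
Expected damage = 400 * 1.6 = 640.00

640.00 damage


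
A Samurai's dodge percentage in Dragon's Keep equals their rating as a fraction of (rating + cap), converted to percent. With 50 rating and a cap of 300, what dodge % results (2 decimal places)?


dodge% = 50 / (50 + 300) * 100
= 50 / 350 * 100
= 0.142857 * 100
= 14.29%

14.29%


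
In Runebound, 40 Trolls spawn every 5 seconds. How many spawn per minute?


Spawns per minute = count * (60 / interval)
= 40 * (60 / 5)
= 40 * 12.0
= 480.0

480.0 per minute


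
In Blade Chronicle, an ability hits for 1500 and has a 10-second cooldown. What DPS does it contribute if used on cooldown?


DPS = damage / cooldown
= 1500 / 10
= 150.00

150.00 DPS


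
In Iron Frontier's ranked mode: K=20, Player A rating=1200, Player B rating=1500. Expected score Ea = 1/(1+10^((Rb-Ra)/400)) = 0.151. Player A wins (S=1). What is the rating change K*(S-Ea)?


Elo update: delta = K * (S - Ea), where S = 1 (wins)
S - Ea = 1 - 0.151 = 0.849
Rating change = 20 * 0.849
= 16.98

16.98 rating points


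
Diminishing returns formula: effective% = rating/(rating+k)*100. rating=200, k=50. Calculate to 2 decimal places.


effective% = rating / (rating + k) * 100
= 200 / (200 + 50) * 100
= 200 / 250 * 100
= 0.8 * 100
= 80.00%

80.00%


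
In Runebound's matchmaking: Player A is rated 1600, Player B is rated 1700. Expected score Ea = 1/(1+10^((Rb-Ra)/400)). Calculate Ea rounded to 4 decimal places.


Elo expected score: Ea = 1/(1 + 10^((Rb-Ra)/400))
Rb - Ra = 1700 - 1600 = 100
(Rb-Ra)/400 = 100/400 = 0.25
10^0.25 = 1.778279
Ea = 1/(1 + 1.778279) = 1/2.778279 = 0.3599

0.3599


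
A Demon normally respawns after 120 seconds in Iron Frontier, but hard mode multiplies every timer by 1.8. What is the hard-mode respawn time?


Respawn time = base * multiplier
= 120 * 1.8
= 216.0 seconds

216.0 seconds


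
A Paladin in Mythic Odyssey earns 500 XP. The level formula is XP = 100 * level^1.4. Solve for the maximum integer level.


XP = 100 * level^1.4, so level = (XP / 100)^(1/1.4)
= (500 / 100)^(1/1.4)
= 5.0^0.7143
= 3.1569
Floor: level = 3

level 3


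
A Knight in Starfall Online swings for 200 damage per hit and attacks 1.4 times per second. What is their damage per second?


DPS = damage * attack_speed
= 200 * 1.4
= 280.0

280.0 DPS


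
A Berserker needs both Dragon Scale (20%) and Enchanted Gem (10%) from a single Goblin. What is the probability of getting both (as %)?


For independent events, P(both) = P(A) * P(B)
= 20% * 10%
= 200 / 100 %
= 2.0%

2.0%


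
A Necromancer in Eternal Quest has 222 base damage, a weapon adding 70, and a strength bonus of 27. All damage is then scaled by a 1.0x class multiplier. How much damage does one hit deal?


Sum base + weapon + str = 222 + 70 + 27 = 319
Multiply by 1.0:
319 * 1.0 = 319.0

319.0 damage


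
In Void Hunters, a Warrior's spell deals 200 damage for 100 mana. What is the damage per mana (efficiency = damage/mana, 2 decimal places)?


Efficiency = damage / mana
= 200 / 100
= 2.00

2.00 dmg/mana


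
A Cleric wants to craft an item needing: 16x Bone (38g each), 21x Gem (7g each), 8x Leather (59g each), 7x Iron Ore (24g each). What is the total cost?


Cost breakdown:
  Bone: 16 * 38 = 608
  Gem: 21 * 7 = 147
  Leather: 8 * 59 = 472
  Iron Ore: 7 * 24 = 168
Total = 608 + 147 + 472 + 168 = 1395

1395 gold


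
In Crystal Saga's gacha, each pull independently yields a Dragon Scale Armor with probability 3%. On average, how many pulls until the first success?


Expected pulls for a geometric distribution = 1/p = 100 / rate%
= 100 / 3
= 33.33

33.33 pulls


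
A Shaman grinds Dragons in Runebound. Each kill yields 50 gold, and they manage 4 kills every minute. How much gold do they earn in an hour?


Gold per minute = 50 * 4 = 200
Gold per hour = 200 * 60 = 12000

12000 gold/hour


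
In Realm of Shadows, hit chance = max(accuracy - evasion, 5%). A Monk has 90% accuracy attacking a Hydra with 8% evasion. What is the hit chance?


accuracy - evasion = 90 - 8 = 82
Apply floor: max(82, 5) = 82
Hit chance = 82%

82%


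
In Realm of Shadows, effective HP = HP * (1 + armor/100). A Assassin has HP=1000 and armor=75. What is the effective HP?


EHP = 1000 * (1 + 75/100)
= 1000 * (1 + 0.75)
= 1000 * 1.75
= 1750.0

1750.0 EHP


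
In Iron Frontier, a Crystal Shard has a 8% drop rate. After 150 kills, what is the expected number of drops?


Expected drops = kills * (drop_rate / 100)
= 150 * (8 / 100)
= 150 * 0.08
= 12.0

12.0 drops


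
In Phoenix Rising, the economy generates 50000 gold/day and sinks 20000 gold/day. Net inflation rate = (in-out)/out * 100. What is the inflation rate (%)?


Net gold = 50000 - 20000 = 30000
Inflation rate = net / sunk * 100 = 30000 / 20000 * 100
= 1.5 * 100
= 150.00%

150.00%


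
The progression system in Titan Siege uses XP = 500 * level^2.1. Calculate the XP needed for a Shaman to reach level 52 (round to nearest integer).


XP = 500 * level^2.1
Substitute level = 52:
XP = 500 * 52^2.1
= 500 * 4014.2741
= 2007137

2007137 XP


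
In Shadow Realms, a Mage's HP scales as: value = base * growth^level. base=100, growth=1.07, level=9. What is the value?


value = base * growth^level
= 100 * 1.07^9
= 100 * 1.838459
= 183.85

183.85 HP


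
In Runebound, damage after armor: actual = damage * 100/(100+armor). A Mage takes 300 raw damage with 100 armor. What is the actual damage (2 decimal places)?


actual = 300 * 100 / (100 + 100)
= 300 * 100 / 200
= 30000 / 200
= 150.00

150.00 damage


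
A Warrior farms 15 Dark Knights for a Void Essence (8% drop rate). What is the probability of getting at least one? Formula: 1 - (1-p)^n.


P(at least one) = 1 - P(none) = 1 - (1-p)^n
p = 8/100 = 0.08
1 - p = 0.92
(1 - p)^15 = 0.92^15 = 0.286297
P(at least one) = 1 - 0.286297 = 0.7137

0.7137


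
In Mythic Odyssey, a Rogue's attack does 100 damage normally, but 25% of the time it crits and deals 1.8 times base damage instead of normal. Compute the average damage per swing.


E[dmg] = base * (1 + crit_chance * (crit_mult - 1))
cc as decimal = 25/100 = 0.25
cm - 1 = 1.8 - 1 = 0.8
Bonus factor = 0.25 * 0.8 = 0.2
Total multiplier = 1 + 0.2 = 1.2
Expected damage = 100 * 1.2 = 120.00

120.00 damage


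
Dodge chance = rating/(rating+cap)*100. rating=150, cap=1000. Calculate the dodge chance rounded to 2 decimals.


dodge% = 150 / (150 + 1000) * 100
= 150 / 1150 * 100
= 0.130435 * 100
= 13.04%

13.04%


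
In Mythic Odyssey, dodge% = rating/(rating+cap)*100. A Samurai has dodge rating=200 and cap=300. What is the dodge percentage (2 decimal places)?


dodge% = 200 / (200 + 300) * 100
= 200 / 500 * 100
= 0.4 * 100
= 40.00%

40.00%


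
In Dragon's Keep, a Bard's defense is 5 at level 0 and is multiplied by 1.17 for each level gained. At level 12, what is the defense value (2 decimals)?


value = base * growth^level
= 5 * 1.17^12
= 5 * 6.580067
= 32.90

32.90 defense


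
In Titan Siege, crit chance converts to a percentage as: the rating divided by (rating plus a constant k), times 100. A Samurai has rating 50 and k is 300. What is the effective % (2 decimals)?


effective% = rating / (rating + k) * 100
= 50 / (50 + 300) * 100
= 50 / 350 * 100
= 0.142857 * 100
= 14.29%

14.29%


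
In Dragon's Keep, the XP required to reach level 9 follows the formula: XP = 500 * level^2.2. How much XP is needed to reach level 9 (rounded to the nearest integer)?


XP = 500 * level^2.2
Substitute level = 9:
XP = 500 * 9^2.2
= 500 * 125.6995
= 62850

62850 XP


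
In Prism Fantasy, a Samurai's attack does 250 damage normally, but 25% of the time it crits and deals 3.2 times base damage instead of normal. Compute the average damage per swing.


E[dmg] = base * (1 + crit_chance * (crit_mult - 1))
cc as decimal = 25/100 = 0.25
cm - 1 = 3.2 - 1 = 2.2
Bonus factor = 0.25 * 2.2 = 0.55
Total multiplier = 1 + 0.55 = 1.55
Expected damage = 250 * 1.55 = 387.50

387.50 damage


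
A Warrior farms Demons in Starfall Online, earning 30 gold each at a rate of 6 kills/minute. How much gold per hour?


Gold per minute = 30 * 6 = 180
Gold per hour = 180 * 60 = 10800

10800 gold/hour


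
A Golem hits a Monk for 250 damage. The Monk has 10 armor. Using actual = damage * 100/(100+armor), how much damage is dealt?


actual = 250 * 100 / (100 + 10)
= 250 * 100 / 110
= 25000 / 110
= 227.27

227.27 damage


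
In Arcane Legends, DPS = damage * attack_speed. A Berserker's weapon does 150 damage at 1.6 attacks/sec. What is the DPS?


DPS = damage * attack_speed
= 150 * 1.6
= 240.0

240.0 DPS


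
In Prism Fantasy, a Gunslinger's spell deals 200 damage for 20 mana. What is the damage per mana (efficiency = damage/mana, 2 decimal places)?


Efficiency = damage / mana
= 200 / 20
= 10.00

10.00 dmg/mana


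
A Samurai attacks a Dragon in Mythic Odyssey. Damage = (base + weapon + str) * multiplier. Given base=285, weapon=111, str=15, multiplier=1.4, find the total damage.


Sum base + weapon + str = 285 + 111 + 15 = 411
Multiply by 1.4:
411 * 1.4 = 575.4

575.4 damage


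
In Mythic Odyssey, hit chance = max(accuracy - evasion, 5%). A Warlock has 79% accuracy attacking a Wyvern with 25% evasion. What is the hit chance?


accuracy - evasion = 79 - 25 = 54
Apply floor: max(54, 5) = 54
Hit chance = 54%

54%


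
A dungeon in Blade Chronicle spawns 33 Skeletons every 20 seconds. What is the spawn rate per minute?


Spawns per minute = count * (60 / interval)
= 33 * (60 / 20)
= 33 * 3.0
= 99.0

99.0 per minute


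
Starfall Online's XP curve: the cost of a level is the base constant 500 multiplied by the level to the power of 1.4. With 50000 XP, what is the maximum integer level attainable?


XP = 500 * level^1.4, so level = (XP / 500)^(1/1.4)
= (50000 / 500)^(1/1.4)
= 100.0^0.7143
= 26.827
Floor: level = 26

level 26


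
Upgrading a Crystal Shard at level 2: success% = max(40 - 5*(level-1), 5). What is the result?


raw_rate = 40 - 5 * (2 - 1)
= 40 - 5 * 1
= 40 - 5
= 35
Apply floor: max(35, 5) = 35%

35%


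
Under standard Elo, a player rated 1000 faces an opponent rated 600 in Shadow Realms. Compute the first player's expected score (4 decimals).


Elo expected score: Ea = 1/(1 + 10^((Rb-Ra)/400))
Rb - Ra = 600 - 1000 = -400
(Rb-Ra)/400 = -400/400 = -1.0
10^-1.0 = 0.1
Ea = 1/(1 + 0.1) = 1/1.1 = 0.9091

0.9091


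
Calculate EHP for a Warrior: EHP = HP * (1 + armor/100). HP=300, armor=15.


EHP = 300 * (1 + 15/100)
= 300 * (1 + 0.15)
= 300 * 1.15
= 345.0

345.0 EHP


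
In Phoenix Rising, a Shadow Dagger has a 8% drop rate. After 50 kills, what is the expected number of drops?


Expected drops = kills * (drop_rate / 100)
= 50 * (8 / 100)
= 50 * 0.08
= 4.0

4.0 drops


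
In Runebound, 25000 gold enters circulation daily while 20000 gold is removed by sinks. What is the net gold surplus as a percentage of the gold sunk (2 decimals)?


Net gold = 25000 - 20000 = 5000
Inflation rate = net / sunk * 100 = 5000 / 20000 * 100
= 0.25 * 100
= 25.00%

25.00%


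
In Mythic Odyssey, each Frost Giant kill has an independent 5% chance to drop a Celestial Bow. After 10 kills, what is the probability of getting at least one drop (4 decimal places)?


P(at least one) = 1 - P(none) = 1 - (1-p)^n
p = 5/100 = 0.05
1 - p = 0.95
(1 - p)^10 = 0.95^10 = 0.598737
P(at least one) = 1 - 0.598737 = 0.4013

0.4013


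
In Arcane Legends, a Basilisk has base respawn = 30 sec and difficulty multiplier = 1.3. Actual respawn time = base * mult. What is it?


Respawn time = base * multiplier
= 30 * 1.3
= 39.0 seconds

39.0 seconds


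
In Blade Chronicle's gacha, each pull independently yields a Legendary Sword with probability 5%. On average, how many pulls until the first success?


Expected pulls for a geometric distribution = 1/p = 100 / rate%
= 100 / 5
= 20.0

20.0 pulls


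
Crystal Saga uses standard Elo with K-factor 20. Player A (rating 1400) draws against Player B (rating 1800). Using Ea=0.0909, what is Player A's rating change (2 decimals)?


Elo update: delta = K * (S - Ea), where S = 0.5 (draws)
S - Ea = 0.5 - 0.0909 = 0.4091
Rating change = 20 * 0.4091
= 8.18

8.18 rating points


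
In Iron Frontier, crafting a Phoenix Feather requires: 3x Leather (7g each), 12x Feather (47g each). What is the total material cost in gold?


Cost breakdown:
  Leather: 3 * 7 = 21
  Feather: 12 * 47 = 564
Total = 21 + 564 = 585

585 gold


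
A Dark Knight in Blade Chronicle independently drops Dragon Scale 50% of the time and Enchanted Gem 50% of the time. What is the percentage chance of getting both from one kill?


For independent events, P(both) = P(A) * P(B)
= 50% * 50%
= 2500 / 100 %
= 25.0%

25.0%


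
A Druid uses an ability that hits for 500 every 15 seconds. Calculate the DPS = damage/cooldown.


DPS = damage / cooldown
= 500 / 15
= 33.33

33.33 DPS


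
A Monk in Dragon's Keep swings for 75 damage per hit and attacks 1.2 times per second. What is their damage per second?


DPS = damage * attack_speed
= 75 * 1.2
= 90.0

90.0 DPS


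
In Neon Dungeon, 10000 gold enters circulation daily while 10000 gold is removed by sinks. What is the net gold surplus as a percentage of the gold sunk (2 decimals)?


Net gold = 10000 - 10000 = 0
Inflation rate = net / sunk * 100 = 0 / 10000 * 100
= 0.0 * 100
= 0.00%

0.00%


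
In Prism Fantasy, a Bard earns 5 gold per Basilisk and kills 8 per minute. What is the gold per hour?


Gold per minute = 5 * 8 = 40
Gold per hour = 40 * 60 = 2400

2400 gold/hour


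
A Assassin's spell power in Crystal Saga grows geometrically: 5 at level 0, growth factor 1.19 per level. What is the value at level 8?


value = base * growth^level
= 5 * 1.19^8
= 5 * 4.021385
= 20.11

20.11 spell power


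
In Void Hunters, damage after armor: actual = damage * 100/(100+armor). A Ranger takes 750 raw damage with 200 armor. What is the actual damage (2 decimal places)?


actual = 750 * 100 / (100 + 200)
= 750 * 100 / 300
= 75000 / 300
= 250.00

250.00 damage


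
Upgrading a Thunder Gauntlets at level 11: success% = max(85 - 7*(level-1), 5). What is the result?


raw_rate = 85 - 7 * (11 - 1)
= 85 - 7 * 10
= 85 - 70
= 15
Apply floor: max(15, 5) = 15%

15%


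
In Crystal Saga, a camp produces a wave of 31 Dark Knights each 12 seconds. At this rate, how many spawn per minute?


Spawns per minute = count * (60 / interval)
= 31 * (60 / 12)
= 31 * 5.0
= 155.0

155.0 per minute


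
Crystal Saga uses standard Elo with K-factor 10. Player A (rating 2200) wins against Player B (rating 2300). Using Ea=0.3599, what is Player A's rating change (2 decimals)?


Elo update: delta = K * (S - Ea), where S = 1 (wins)
S - Ea = 1 - 0.3599 = 0.6401
Rating change = 10 * 0.6401
= 6.40

6.40 rating points


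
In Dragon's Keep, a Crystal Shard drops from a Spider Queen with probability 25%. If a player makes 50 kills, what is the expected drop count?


Expected drops = kills * (drop_rate / 100)
= 50 * (25 / 100)
= 50 * 0.25
= 12.5

12.5 drops


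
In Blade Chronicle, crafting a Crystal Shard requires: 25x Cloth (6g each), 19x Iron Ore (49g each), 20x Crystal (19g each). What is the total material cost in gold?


Cost breakdown:
  Cloth: 25 * 6 = 150
  Iron Ore: 19 * 49 = 931
  Crystal: 20 * 19 = 380
Total = 150 + 931 + 380 = 1461

1461 gold
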